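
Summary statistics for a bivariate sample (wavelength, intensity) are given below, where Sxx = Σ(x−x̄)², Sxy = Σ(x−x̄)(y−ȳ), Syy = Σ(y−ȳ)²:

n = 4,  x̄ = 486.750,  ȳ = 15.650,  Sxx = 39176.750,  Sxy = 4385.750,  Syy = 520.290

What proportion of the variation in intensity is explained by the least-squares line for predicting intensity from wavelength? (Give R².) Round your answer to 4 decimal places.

0.9437

R² = Sxy²/(Sxx·Syy) = (4385.75)²/(39176.75·520.29) = 0.943656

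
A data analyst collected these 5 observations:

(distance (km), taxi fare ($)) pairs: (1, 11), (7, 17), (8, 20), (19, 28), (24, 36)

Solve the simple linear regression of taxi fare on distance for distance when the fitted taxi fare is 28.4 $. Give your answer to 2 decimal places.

17.64

n = 5, Σx = 59, Σy = 112, Σxy = 1686, Σx² = 1051
Sxx = Σx² − (Σx)²/n = 1051 − 696.2 = 354.8
Sxy = Σxy − (Σx)(Σy)/n = 1686 − 1321.6 = 364.4
b = Sxy/Sxx = 364.4/354.8 = 1.027057
a = ȳ − b·x̄ = 22.4 − 1.027057·11.8 = 10.280722
Set a + b·x = 28.4: x = (28.4 − 10.280722) / 1.027057 = 17.641932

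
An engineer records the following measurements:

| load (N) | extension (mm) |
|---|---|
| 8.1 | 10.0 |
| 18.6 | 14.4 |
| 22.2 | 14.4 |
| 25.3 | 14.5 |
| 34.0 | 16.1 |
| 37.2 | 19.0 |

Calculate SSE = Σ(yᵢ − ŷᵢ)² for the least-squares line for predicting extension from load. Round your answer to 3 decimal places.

n = 6, Σx = 145.4, Σy = 88.4, Σxy = 2289.57, Σx² = 4084.34, Σy² = 1345.18
Sxx = Σx² − (Σx)²/n = 4084.34 − 3523.526667 = 560.813333
Sxy = Σxy − (Σx)(Σy)/n = 2289.57 − 2142.226667 = 147.343333
Syy = Σy² − (Σy)²/n = 1345.18 − 1302.426667 = 42.753333
b = Sxy/Sxx = 147.343333/560.813333 = 0.262732
SSE = Syy − b·Sxy = 42.753333 − 0.262732·147.343333 = 4.041597

4.042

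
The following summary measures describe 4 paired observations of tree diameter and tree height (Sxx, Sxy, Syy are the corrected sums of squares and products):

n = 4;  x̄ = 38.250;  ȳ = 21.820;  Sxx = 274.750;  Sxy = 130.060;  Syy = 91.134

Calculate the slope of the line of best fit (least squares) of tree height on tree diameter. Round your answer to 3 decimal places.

0.473

b = Sxy/Sxx = 130.06/274.75 = 0.473376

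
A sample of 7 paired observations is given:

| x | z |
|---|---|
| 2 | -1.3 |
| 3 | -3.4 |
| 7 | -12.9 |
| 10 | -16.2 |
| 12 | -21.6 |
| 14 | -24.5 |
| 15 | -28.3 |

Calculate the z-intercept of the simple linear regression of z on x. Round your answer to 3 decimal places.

2.430

n = 7, Σx = 63, Σy = -108.2, Σxy = -1291.8, Σx² = 727
Sxx = Σx² − (Σx)²/n = 727 − 567 = 160
Sxy = Σxy − (Σx)(Σy)/n = -1291.8 − (-973.8) = -318
b = Sxy/Sxx = -318/160 = -1.9875
a = ȳ − b·x̄ = -15.457143 − (-1.9875)·9 = 2.430357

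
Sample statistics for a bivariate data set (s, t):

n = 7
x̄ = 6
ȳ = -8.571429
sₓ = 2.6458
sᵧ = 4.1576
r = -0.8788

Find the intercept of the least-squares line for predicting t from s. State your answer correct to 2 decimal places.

-0.29

b = r · sᵧ/sₓ = -0.8788 · 4.1576/2.6458 = -1.380943
a = ȳ − b·x̄ = -8.571429 − (-1.380943)·6 = -0.285771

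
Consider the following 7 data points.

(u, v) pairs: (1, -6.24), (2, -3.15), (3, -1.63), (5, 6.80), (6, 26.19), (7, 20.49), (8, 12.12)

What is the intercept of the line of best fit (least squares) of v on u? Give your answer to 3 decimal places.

n = 7, Σx = 32, Σy = 54.58, Σxy = 414.1, Σx² = 188
Sxx = Σx² − (Σx)²/n = 188 − 146.285714 = 41.714286
Sxy = Σxy − (Σx)(Σy)/n = 414.1 − 249.508571 = 164.591429
b = Sxy/Sxx = 164.591429/41.714286 = 3.945685
a = ȳ − b·x̄ = 7.797143 − 3.945685·4.571429 = -10.240274

-10.240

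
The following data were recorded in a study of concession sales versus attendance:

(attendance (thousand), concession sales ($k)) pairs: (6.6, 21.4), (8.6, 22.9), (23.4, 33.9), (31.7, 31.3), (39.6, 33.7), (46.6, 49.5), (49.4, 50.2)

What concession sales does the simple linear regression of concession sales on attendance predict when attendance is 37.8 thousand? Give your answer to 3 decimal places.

n = 7, Σx = 205.9, Σy = 242.9, Σxy = 8244.75, Σx² = 7850.05
Sxx = Σx² − (Σx)²/n = 7850.05 − 6056.401429 = 1793.648571
Sxy = Σxy − (Σx)(Σy)/n = 8244.75 − 7144.73 = 1100.02
b = Sxy/Sxx = 1100.02/1793.648571 = 0.613286
a = ȳ − b·x̄ = 34.7 − 0.613286·29.414286 = 16.660623
ŷ(37.8) = a + b·37.8 = 16.660623 + 0.613286·37.8 = 39.842843

39.843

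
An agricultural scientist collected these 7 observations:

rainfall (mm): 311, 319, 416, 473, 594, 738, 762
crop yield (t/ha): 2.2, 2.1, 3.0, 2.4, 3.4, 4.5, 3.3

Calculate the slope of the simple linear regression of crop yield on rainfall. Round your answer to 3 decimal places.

n = 7, Σx = 3613, Σy = 20.9, Σxy = 11592.5, Σx² = 2073391
Sxx = Σx² − (Σx)²/n = 2073391 − 1864824.142857 = 208566.857143
Sxy = Σxy − (Σx)(Σy)/n = 11592.5 − 10787.385714 = 805.114286
b = Sxy/Sxx = 805.114286/208566.857143 = 0.003860

0.004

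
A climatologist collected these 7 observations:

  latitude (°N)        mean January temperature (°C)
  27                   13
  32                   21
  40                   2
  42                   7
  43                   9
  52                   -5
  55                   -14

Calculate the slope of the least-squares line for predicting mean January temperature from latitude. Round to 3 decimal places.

n = 7, Σx = 291, Σy = 33, Σxy = 754, Σx² = 12695
Sxx = Σx² − (Σx)²/n = 12695 − 12097.285714 = 597.714286
Sxy = Σxy − (Σx)(Σy)/n = 754 − 1371.857143 = -617.857143
b = Sxy/Sxx = -617.857143/597.714286 = -1.033700

-1.034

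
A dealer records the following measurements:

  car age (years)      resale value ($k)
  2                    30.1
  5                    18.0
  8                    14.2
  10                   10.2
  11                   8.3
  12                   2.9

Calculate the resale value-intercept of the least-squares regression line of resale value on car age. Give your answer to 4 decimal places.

33.1608

n = 6, Σx = 48, Σy = 83.7, Σxy = 491.9, Σx² = 458
Sxx = Σx² − (Σx)²/n = 458 − 384 = 74
Sxy = Σxy − (Σx)(Σy)/n = 491.9 − 669.6 = -177.7
b = Sxy/Sxx = -177.7/74 = -2.401351
a = ȳ − b·x̄ = 13.95 − (-2.401351)·8 = 33.160811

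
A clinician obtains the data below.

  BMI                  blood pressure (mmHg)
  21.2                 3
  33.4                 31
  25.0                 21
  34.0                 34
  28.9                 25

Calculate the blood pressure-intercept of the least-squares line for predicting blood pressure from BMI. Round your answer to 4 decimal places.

n = 5, Σx = 142.5, Σy = 114, Σxy = 3502.5, Σx² = 4181.21
Sxx = Σx² − (Σx)²/n = 4181.21 − 4061.25 = 119.96
Sxy = Σxy − (Σx)(Σy)/n = 3502.5 − 3249 = 253.5
b = Sxy/Sxx = 253.5/119.96 = 2.113204
a = ȳ − b·x̄ = 22.8 − 2.113204·28.5 = -37.426325

-37.4263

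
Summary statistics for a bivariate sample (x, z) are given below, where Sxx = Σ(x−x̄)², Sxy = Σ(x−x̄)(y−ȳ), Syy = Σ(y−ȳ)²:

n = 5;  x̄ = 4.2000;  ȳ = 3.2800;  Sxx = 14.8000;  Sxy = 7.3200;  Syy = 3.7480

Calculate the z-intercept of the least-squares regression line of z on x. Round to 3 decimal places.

b = Sxy/Sxx = 7.32/14.8 = 0.494595
a = ȳ − b·x̄ = 3.28 − 0.494595·4.2 = 1.202703

1.203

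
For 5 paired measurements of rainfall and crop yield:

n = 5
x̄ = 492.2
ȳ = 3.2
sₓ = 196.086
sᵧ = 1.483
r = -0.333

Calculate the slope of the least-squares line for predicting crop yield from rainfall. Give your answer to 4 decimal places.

-0.0025

b = r · sᵧ/sₓ = -0.333 · 1.483/196.086 = -0.002518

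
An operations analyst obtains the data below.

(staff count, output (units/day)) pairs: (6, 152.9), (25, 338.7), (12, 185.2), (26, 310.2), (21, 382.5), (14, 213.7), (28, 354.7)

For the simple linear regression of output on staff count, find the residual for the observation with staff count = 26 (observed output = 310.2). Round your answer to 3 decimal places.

-37.320

n = 7, Σx = 132, Σy = 1937.9, Σxy = 40628.4, Σx² = 2902
Sxx = Σx² − (Σx)²/n = 2902 − 2489.142857 = 412.857143
Sxy = Σxy − (Σx)(Σy)/n = 40628.4 − 36543.257143 = 4085.142857
b = Sxy/Sxx = 4085.142857/412.857143 = 9.894810
a = ȳ − b·x̄ = 276.842857 − 9.894810·18.857143 = 90.255017
ŷ(26) = 90.255017 + 9.894810·26 = 347.520069
residual = y − ŷ = 310.2 − 347.520069 = -37.320069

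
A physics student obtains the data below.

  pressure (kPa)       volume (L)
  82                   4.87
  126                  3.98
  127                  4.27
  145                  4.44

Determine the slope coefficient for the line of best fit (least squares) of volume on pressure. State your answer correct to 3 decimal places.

n = 4, Σx = 480, Σy = 17.56, Σxy = 2086.91, Σx² = 59754
Sxx = Σx² − (Σx)²/n = 59754 − 57600 = 2154
Sxy = Σxy − (Σx)(Σy)/n = 2086.91 − 2107.2 = -20.29
b = Sxy/Sxx = -20.29/2154 = -0.009420

-0.009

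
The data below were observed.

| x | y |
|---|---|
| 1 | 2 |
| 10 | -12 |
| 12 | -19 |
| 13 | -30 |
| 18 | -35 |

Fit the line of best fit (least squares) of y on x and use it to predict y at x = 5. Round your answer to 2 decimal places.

n = 5, Σx = 54, Σy = -94, Σxy = -1366, Σx² = 738
Sxx = Σx² − (Σx)²/n = 738 − 583.2 = 154.8
Sxy = Σxy − (Σx)(Σy)/n = -1366 − (-1015.2) = -350.8
b = Sxy/Sxx = -350.8/154.8 = -2.266150
a = ȳ − b·x̄ = -18.8 − (-2.266150)·10.8 = 5.674419
ŷ(5) = a + b·5 = 5.674419 + (-2.266150)·5 = -5.656331

-5.66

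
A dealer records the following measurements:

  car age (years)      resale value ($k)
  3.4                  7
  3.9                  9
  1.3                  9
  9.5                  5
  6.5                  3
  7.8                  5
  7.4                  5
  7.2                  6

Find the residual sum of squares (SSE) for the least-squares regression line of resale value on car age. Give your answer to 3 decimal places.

12.402

n = 8, Σx = 47, Σy = 49, Σxy = 256.8, Σx² = 328.4, Σy² = 331
Sxx = Σx² − (Σx)²/n = 328.4 − 276.125 = 52.275
Sxy = Σxy − (Σx)(Σy)/n = 256.8 − 287.875 = -31.075
Syy = Σy² − (Σy)²/n = 331 − 300.125 = 30.875
b = Sxy/Sxx = -31.075/52.275 = -0.594452
SSE = Syy − b·Sxy = 30.875 − (-0.594452)·(-31.075) = 12.402391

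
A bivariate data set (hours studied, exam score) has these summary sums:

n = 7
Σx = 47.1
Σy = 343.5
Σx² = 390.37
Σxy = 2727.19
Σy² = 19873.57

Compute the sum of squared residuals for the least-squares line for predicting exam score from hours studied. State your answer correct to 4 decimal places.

Sxx = Σx² − (Σx)²/n = 390.37 − 316.915714 = 73.454286
Sxy = Σxy − (Σx)(Σy)/n = 2727.19 − 2311.264286 = 415.925714
Syy = Σy² − (Σy)²/n = 19873.57 − 16856.035714 = 3017.534286
b = Sxy/Sxx = 415.925714/73.454286 = 5.662375
SSE = Syy − b·Sxy = 3017.534286 − 5.662375·415.925714 = 662.406901

662.4069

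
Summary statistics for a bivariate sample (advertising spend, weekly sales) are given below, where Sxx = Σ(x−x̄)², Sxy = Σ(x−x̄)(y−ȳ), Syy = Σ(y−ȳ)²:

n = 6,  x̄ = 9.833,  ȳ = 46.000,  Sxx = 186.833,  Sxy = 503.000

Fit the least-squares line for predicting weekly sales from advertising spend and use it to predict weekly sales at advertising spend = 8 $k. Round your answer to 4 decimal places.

41.0651

b = Sxy/Sxx = 503/186.833 = 2.692244
a = ȳ − b·x̄ = 46 − 2.692244·9.833 = 19.527166
ŷ(8) = a + b·8 = 19.527166 + 2.692244·8 = 41.065117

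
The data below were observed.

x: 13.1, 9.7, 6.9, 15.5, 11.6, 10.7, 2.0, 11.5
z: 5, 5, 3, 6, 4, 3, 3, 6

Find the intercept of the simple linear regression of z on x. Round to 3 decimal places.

n = 8, Σx = 81, Σy = 35, Σxy = 381.2, Σx² = 938.86
Sxx = Σx² − (Σx)²/n = 938.86 − 820.125 = 118.735
Sxy = Σxy − (Σx)(Σy)/n = 381.2 − 354.375 = 26.825
b = Sxy/Sxx = 26.825/118.735 = 0.225923
a = ȳ − b·x̄ = 4.375 − 0.225923·10.125 = 2.087527

2.088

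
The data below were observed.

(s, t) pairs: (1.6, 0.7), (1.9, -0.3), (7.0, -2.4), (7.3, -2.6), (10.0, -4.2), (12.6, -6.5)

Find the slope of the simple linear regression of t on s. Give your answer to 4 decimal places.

n = 6, Σx = 40.4, Σy = -15.3, Σxy = -159.13, Σx² = 367.22
Sxx = Σx² − (Σx)²/n = 367.22 − 272.026667 = 95.193333
Sxy = Σxy − (Σx)(Σy)/n = -159.13 − (-103.02) = -56.11
b = Sxy/Sxx = -56.11/95.193333 = -0.589432

-0.5894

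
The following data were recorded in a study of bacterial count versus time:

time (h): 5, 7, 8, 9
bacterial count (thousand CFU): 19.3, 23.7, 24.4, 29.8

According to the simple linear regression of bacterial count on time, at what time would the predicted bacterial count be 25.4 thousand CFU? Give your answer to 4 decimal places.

7.7062

n = 4, Σx = 29, Σy = 97.2, Σxy = 725.8, Σx² = 219
Sxx = Σx² − (Σx)²/n = 219 − 210.25 = 8.75
Sxy = Σxy − (Σx)(Σy)/n = 725.8 − 704.7 = 21.1
b = Sxy/Sxx = 21.1/8.75 = 2.411429
a = ȳ − b·x̄ = 24.3 − 2.411429·7.25 = 6.817143
Set a + b·x = 25.4: x = (25.4 − 6.817143) / 2.411429 = 7.706161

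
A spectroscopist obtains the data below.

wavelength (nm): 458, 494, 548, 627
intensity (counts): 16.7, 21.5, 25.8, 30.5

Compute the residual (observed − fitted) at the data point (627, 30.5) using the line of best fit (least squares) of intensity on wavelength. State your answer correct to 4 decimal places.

n = 4, Σx = 2127, Σy = 94.5, Σxy = 51531.5, Σx² = 1147233
Sxx = Σx² − (Σx)²/n = 1147233 − 1131032.25 = 16200.75
Sxy = Σxy − (Σx)(Σy)/n = 51531.5 − 50250.375 = 1281.125
b = Sxy/Sxx = 1281.125/16200.75 = 0.079078
a = ȳ − b·x̄ = 23.625 − 0.079078·531.75 = -18.424795
ŷ(627) = -18.424795 + 0.079078·627 = 31.157192
residual = y − ŷ = 30.5 − 31.157192 = -0.657192

-0.6572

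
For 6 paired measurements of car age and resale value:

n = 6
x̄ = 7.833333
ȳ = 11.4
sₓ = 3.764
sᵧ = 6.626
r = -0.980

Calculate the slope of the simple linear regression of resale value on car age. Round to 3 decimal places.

b = r · sᵧ/sₓ = -0.98 · 6.626/3.764 = -1.725154

-1.725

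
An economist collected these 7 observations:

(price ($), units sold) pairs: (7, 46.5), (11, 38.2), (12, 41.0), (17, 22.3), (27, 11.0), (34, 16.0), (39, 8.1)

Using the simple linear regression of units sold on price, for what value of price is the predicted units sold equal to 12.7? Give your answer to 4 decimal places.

n = 7, Σx = 147, Σy = 183.1, Σxy = 2773.7, Σx² = 4009
Sxx = Σx² − (Σx)²/n = 4009 − 3087 = 922
Sxy = Σxy − (Σx)(Σy)/n = 2773.7 − 3845.1 = -1071.4
b = Sxy/Sxx = -1071.4/922 = -1.162039
a = ȳ − b·x̄ = 26.157143 − (-1.162039)·21 = 50.559963
Set a + b·x = 12.7: x = (12.7 − 50.559963) / (-1.162039) = 32.580629

32.5806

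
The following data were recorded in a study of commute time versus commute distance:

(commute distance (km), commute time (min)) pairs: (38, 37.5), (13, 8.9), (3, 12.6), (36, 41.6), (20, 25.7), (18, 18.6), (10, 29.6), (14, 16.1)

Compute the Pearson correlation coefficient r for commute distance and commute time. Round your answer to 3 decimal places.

n = 8, Σx = 152, Σy = 190.6, Σxy = 4446.3, Σx² = 3938, Σy² = 5516.6
Sxx = Σx² − (Σx)²/n = 3938 − 2888 = 1050
Sxy = Σxy − (Σx)(Σy)/n = 4446.3 − 3621.4 = 824.9
Syy = Σy² − (Σy)²/n = 5516.6 − 4541.045 = 975.555
r = Sxy/√(Sxx·Syy) = 824.9/√(1024332.75) = 824.9/1012.093252 = 0.815043

0.815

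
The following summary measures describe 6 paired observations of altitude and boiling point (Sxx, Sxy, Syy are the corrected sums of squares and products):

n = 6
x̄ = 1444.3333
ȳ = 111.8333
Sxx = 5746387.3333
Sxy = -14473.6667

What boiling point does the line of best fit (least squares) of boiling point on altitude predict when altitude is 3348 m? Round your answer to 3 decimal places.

107.038

b = Sxy/Sxx = -14473.6667/5746387.3333 = -0.002519
a = ȳ − b·x̄ = 111.8333 − (-0.002519)·1444.3333 = 115.471203
ŷ(3348) = a + b·3348 = 115.471203 + (-0.002519)·3348 = 107.038455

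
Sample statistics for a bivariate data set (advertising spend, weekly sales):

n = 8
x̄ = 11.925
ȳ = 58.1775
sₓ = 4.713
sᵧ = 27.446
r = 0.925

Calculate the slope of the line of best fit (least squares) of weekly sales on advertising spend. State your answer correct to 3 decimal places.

b = r · sᵧ/sₓ = 0.925 · 27.446/4.713 = 5.386707

5.387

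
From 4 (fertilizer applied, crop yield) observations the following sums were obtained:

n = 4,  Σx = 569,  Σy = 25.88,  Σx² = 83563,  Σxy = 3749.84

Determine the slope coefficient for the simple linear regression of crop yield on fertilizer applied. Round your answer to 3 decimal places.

0.026

Sxx = Σx² − (Σx)²/n = 83563 − 80940.25 = 2622.75
Sxy = Σxy − (Σx)(Σy)/n = 3749.84 − 3681.43 = 68.41
b = Sxy/Sxx = 68.41/2622.75 = 0.026083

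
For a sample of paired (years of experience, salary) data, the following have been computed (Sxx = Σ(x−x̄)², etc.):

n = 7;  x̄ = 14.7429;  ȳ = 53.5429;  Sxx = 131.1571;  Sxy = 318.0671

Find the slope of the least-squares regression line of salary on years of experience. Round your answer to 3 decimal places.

b = Sxy/Sxx = 318.0671/131.1571 = 2.425085

2.425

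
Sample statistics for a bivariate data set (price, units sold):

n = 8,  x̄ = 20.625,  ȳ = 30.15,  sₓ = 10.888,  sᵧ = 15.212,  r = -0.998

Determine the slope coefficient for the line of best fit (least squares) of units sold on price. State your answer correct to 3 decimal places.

-1.394

b = r · sᵧ/sₓ = -0.998 · 15.212/10.888 = -1.394340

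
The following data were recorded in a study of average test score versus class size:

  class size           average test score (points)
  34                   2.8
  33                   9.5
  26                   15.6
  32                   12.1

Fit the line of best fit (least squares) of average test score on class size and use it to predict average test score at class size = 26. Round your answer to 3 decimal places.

n = 4, Σx = 125, Σy = 40, Σxy = 1201.5, Σx² = 3945
Sxx = Σx² − (Σx)²/n = 3945 − 3906.25 = 38.75
Sxy = Σxy − (Σx)(Σy)/n = 1201.5 − 1250 = -48.5
b = Sxy/Sxx = -48.5/38.75 = -1.251613
a = ȳ − b·x̄ = 10 − (-1.251613)·31.25 = 49.112903
ŷ(26) = a + b·26 = 49.112903 + (-1.251613)·26 = 16.570968

16.571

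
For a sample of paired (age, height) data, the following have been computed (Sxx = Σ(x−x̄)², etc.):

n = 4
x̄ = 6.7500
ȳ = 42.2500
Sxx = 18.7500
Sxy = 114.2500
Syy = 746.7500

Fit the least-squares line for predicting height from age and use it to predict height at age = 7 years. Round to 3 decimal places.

43.773

b = Sxy/Sxx = 114.25/18.75 = 6.093333
a = ȳ − b·x̄ = 42.25 − 6.093333·6.75 = 1.12
ŷ(7) = a + b·7 = 1.12 + 6.093333·7 = 43.773333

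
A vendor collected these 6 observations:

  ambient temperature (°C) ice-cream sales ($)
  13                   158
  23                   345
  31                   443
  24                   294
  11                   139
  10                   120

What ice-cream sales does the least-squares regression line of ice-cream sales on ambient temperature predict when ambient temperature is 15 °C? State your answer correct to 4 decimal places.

n = 6, Σx = 112, Σy = 1499, Σxy = 33507, Σx² = 2456
Sxx = Σx² − (Σx)²/n = 2456 − 2090.666667 = 365.333333
Sxy = Σxy − (Σx)(Σy)/n = 33507 − 27981.333333 = 5525.666667
b = Sxy/Sxx = 5525.666667/365.333333 = 15.125
a = ȳ − b·x̄ = 249.833333 − 15.125·18.666667 = -32.5
ŷ(15) = a + b·15 = -32.5 + 15.125·15 = 194.375

194.3750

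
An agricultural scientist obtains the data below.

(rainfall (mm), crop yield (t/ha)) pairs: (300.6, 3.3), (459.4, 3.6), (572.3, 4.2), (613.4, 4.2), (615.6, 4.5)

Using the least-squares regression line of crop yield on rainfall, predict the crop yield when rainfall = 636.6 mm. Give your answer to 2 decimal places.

n = 5, Σx = 2561.3, Σy = 19.8, Σxy = 10395.96, Σx² = 1384158.93
Sxx = Σx² − (Σx)²/n = 1384158.93 − 1312051.538 = 72107.392
Sxy = Σxy − (Σx)(Σy)/n = 10395.96 − 10142.748 = 253.212
b = Sxy/Sxx = 253.212/72107.392 = 0.003512
a = ȳ − b·x̄ = 3.96 − 0.003512·512.26 = 2.161150
ŷ(636.6) = a + b·636.6 = 2.161150 + 0.003512·636.6 = 4.396632

4.40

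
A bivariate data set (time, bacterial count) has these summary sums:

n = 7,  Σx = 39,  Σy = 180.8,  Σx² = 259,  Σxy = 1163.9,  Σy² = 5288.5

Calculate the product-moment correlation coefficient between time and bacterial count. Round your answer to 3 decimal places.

0.975

Sxx = Σx² − (Σx)²/n = 259 − 217.285714 = 41.714286
Sxy = Σxy − (Σx)(Σy)/n = 1163.9 − 1007.314286 = 156.585714
Syy = Σy² − (Σy)²/n = 5288.5 − 4669.805714 = 618.694286
r = Sxy/√(Sxx·Syy) = 156.585714/√(25808.390204) = 156.585714/160.649899 = 0.974702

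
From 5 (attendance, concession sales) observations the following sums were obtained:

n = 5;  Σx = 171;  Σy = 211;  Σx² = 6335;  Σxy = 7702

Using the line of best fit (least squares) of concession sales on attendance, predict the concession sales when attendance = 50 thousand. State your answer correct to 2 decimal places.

57.97

Sxx = Σx² − (Σx)²/n = 6335 − 5848.2 = 486.8
Sxy = Σxy − (Σx)(Σy)/n = 7702 − 7216.2 = 485.8
b = Sxy/Sxx = 485.8/486.8 = 0.997946
a = ȳ − b·x̄ = 42.2 − 0.997946·34.2 = 8.070255
ŷ(50) = a + b·50 = 8.070255 + 0.997946·50 = 57.967543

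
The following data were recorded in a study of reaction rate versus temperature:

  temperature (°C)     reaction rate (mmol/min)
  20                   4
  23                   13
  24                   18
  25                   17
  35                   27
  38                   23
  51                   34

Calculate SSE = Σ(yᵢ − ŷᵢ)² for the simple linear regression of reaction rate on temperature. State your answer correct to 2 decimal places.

92.11

n = 7, Σx = 216, Σy = 136, Σxy = 4789, Σx² = 7400, Σy² = 3212
Sxx = Σx² − (Σx)²/n = 7400 − 6665.142857 = 734.857143
Sxy = Σxy − (Σx)(Σy)/n = 4789 − 4196.571429 = 592.428571
Syy = Σy² − (Σy)²/n = 3212 − 2642.285714 = 569.714286
b = Sxy/Sxx = 592.428571/734.857143 = 0.806182
SSE = Syy − b·Sxy = 569.714286 − 0.806182·592.428571 = 92.109059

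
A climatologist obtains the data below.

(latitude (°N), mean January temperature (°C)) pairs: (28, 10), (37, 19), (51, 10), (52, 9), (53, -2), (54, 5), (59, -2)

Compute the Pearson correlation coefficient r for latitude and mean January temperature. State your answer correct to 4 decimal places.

n = 7, Σx = 334, Σy = 49, Σxy = 2007, Σx² = 16664, Σy² = 675
Sxx = Σx² − (Σx)²/n = 16664 − 15936.571429 = 727.428571
Sxy = Σxy − (Σx)(Σy)/n = 2007 − 2338 = -331
Syy = Σy² − (Σy)²/n = 675 − 343 = 332
r = Sxy/√(Sxx·Syy) = -331/√(241506.285714) = -331/491.432890 = -0.673541

-0.6735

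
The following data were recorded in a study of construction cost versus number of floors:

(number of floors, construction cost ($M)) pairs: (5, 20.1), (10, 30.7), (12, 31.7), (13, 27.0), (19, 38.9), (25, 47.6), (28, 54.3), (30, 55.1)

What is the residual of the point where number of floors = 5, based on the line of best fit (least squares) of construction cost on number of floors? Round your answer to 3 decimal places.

-0.267

n = 8, Σx = 142, Σy = 305.4, Σxy = 6241.4, Σx² = 3108
Sxx = Σx² − (Σx)²/n = 3108 − 2520.5 = 587.5
Sxy = Σxy − (Σx)(Σy)/n = 6241.4 − 5420.85 = 820.55
b = Sxy/Sxx = 820.55/587.5 = 1.396681
a = ȳ − b·x̄ = 38.175 − 1.396681·17.75 = 13.383915
ŷ(5) = 13.383915 + 1.396681·5 = 20.367319
residual = y − ŷ = 20.1 − 20.367319 = -0.267319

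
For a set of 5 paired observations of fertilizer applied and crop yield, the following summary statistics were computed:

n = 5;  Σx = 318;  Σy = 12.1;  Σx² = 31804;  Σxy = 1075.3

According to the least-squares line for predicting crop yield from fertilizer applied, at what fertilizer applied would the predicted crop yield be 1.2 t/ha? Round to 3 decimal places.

17.395

Sxx = Σx² − (Σx)²/n = 31804 − 20224.8 = 11579.2
Sxy = Σxy − (Σx)(Σy)/n = 1075.3 − 769.56 = 305.74
b = Sxy/Sxx = 305.74/11579.2 = 0.026404
a = ȳ − b·x̄ = 2.42 − 0.026404·63.6 = 0.740690
Set a + b·x = 1.2: x = (1.2 − 0.740690) / 0.026404 = 17.395303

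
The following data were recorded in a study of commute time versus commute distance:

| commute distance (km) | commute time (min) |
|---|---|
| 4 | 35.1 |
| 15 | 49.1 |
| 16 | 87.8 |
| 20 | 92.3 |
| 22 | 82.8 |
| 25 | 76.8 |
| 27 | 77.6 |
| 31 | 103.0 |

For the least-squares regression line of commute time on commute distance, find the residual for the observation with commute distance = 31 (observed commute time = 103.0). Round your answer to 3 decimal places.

n = 8, Σx = 160, Σy = 604.5, Σxy = 13157.5, Σx² = 3696
Sxx = Σx² − (Σx)²/n = 3696 − 3200 = 496
Sxy = Σxy − (Σx)(Σy)/n = 13157.5 − 12090 = 1067.5
b = Sxy/Sxx = 1067.5/496 = 2.152218
a = ȳ − b·x̄ = 75.5625 − 2.152218·20 = 32.518145
ŷ(31) = 32.518145 + 2.152218·31 = 99.236895
residual = y − ŷ = 103.0 − 99.236895 = 3.763105

3.763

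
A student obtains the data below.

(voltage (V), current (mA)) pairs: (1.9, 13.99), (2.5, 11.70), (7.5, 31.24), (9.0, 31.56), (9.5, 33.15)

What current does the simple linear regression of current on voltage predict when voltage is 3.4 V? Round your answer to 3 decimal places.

16.699

n = 5, Σx = 30.4, Σy = 121.64, Σxy = 889.096, Σx² = 237.36
Sxx = Σx² − (Σx)²/n = 237.36 − 184.832 = 52.528
Sxy = Σxy − (Σx)(Σy)/n = 889.096 − 739.5712 = 149.5248
b = Sxy/Sxx = 149.5248/52.528 = 2.846573
a = ȳ − b·x̄ = 24.328 − 2.846573·6.08 = 7.020835
ŷ(3.4) = a + b·3.4 = 7.020835 + 2.846573·3.4 = 16.699184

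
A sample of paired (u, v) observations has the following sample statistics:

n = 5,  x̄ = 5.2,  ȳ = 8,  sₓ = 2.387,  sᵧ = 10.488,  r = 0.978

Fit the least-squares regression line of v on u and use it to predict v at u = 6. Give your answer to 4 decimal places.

b = r · sᵧ/sₓ = 0.978 · 10.488/2.387 = 4.297136
a = ȳ − b·x̄ = 8 − 4.297136·5.2 = -14.345108
ŷ(6) = a + b·6 = -14.345108 + 4.297136·6 = 11.437709

11.4377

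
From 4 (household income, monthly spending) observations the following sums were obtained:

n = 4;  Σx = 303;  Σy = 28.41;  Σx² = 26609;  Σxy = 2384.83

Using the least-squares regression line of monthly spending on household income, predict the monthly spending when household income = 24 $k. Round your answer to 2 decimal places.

Sxx = Σx² − (Σx)²/n = 26609 − 22952.25 = 3656.75
Sxy = Σxy − (Σx)(Σy)/n = 2384.83 − 2152.0575 = 232.7725
b = Sxy/Sxx = 232.7725/3656.75 = 0.063656
a = ȳ − b·x̄ = 7.1025 − 0.063656·75.75 = 2.280591
ŷ(24) = a + b·24 = 2.280591 + 0.063656·24 = 3.808324

3.81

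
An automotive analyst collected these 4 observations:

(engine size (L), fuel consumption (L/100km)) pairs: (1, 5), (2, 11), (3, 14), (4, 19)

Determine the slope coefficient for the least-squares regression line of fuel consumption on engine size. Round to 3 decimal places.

n = 4, Σx = 10, Σy = 49, Σxy = 145, Σx² = 30
Sxx = Σx² − (Σx)²/n = 30 − 25 = 5
Sxy = Σxy − (Σx)(Σy)/n = 145 − 122.5 = 22.5
b = Sxy/Sxx = 22.5/5 = 4.5

4.500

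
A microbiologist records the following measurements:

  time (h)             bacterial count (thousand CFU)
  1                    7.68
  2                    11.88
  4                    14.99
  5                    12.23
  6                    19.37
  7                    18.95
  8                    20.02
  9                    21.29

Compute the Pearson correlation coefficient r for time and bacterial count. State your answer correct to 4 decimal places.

0.9348

n = 8, Σx = 42, Σy = 126.41, Σxy = 753.19, Σx² = 276, Σy² = 2162.7537
Sxx = Σx² − (Σx)²/n = 276 − 220.5 = 55.5
Sxy = Σxy − (Σx)(Σy)/n = 753.19 − 663.6525 = 89.5375
Syy = Σy² − (Σy)²/n = 2162.7537 − 1997.436013 = 165.317688
r = Sxy/√(Sxx·Syy) = 89.5375/√(9175.131656) = 89.5375/95.786908 = 0.934757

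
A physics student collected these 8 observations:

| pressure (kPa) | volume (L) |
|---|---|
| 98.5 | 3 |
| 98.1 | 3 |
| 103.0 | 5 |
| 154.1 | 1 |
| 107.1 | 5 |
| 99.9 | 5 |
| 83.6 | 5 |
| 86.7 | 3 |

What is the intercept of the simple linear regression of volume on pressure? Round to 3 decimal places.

8.266

n = 8, Σx = 831, Σy = 30, Σxy = 2972, Σx² = 89637.94
Sxx = Σx² − (Σx)²/n = 89637.94 − 86320.125 = 3317.815
Sxy = Σxy − (Σx)(Σy)/n = 2972 − 3116.25 = -144.25
b = Sxy/Sxx = -144.25/3317.815 = -0.043477
a = ȳ − b·x̄ = 3.75 − (-0.043477)·103.875 = 8.266216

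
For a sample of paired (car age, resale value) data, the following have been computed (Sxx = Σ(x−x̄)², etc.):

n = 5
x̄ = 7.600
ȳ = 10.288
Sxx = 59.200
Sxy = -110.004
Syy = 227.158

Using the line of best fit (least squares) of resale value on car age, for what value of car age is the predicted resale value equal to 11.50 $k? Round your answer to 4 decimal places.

b = Sxy/Sxx = -110.004/59.2 = -1.858176
a = ȳ − b·x̄ = 10.288 − (-1.858176)·7.6 = 24.410135
Set a + b·x = 11.50: x = (11.50 − 24.410135) / (-1.858176) = 6.947747

6.9477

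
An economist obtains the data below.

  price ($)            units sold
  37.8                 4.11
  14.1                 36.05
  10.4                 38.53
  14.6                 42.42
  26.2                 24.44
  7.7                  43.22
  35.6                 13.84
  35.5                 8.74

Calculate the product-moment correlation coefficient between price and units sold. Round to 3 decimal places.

n = 8, Σx = 181.9, Σy = 211.35, Σxy = 3459.803, Σx² = 5222.31, Σy² = 7333.7271
Sxx = Σx² − (Σx)²/n = 5222.31 − 4135.95125 = 1086.35875
Sxy = Σxy − (Σx)(Σy)/n = 3459.803 − 4805.570625 = -1345.767625
Syy = Σy² − (Σy)²/n = 7333.7271 − 5583.602813 = 1750.124288
r = Sxy/√(Sxx·Syy) = -1345.767625/√(1901262.833313) = -1345.767625/1378.862877 = -0.975998

-0.976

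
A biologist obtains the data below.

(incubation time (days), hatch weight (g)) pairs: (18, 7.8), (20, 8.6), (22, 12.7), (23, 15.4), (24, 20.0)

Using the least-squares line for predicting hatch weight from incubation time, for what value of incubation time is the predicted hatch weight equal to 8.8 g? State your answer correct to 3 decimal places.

19.319

n = 5, Σx = 107, Σy = 64.5, Σxy = 1426, Σx² = 2313
Sxx = Σx² − (Σx)²/n = 2313 − 2289.8 = 23.2
Sxy = Σxy − (Σx)(Σy)/n = 1426 − 1380.3 = 45.7
b = Sxy/Sxx = 45.7/23.2 = 1.969828
a = ȳ − b·x̄ = 12.9 − 1.969828·21.4 = -29.254310
Set a + b·x = 8.8: x = (8.8 − (-29.254310)) / 1.969828 = 19.318600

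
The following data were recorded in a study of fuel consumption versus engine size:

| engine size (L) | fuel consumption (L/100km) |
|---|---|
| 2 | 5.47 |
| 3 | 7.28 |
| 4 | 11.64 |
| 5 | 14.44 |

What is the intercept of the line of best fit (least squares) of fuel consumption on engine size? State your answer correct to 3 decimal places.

-1.237

n = 4, Σx = 14, Σy = 38.83, Σxy = 151.54, Σx² = 54
Sxx = Σx² − (Σx)²/n = 54 − 49 = 5
Sxy = Σxy − (Σx)(Σy)/n = 151.54 − 135.905 = 15.635
b = Sxy/Sxx = 15.635/5 = 3.127
a = ȳ − b·x̄ = 9.7075 − 3.127·3.5 = -1.237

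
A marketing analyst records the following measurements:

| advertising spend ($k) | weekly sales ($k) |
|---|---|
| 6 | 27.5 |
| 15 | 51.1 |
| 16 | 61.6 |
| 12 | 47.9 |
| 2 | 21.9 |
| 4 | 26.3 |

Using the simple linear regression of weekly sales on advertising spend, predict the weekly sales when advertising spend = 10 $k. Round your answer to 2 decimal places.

41.62

n = 6, Σx = 55, Σy = 236.3, Σxy = 2640.9, Σx² = 681
Sxx = Σx² − (Σx)²/n = 681 − 504.166667 = 176.833333
Sxy = Σxy − (Σx)(Σy)/n = 2640.9 − 2166.083333 = 474.816667
b = Sxy/Sxx = 474.816667/176.833333 = 2.685108
a = ȳ − b·x̄ = 39.383333 − 2.685108·9.166667 = 14.769840
ŷ(10) = a + b·10 = 14.769840 + 2.685108·10 = 41.620924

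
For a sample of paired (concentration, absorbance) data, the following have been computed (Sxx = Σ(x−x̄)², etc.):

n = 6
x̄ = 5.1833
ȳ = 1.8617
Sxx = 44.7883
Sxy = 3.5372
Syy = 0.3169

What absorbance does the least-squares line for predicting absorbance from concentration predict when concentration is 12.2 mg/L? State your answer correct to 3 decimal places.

b = Sxy/Sxx = 3.5372/44.7883 = 0.078976
a = ȳ − b·x̄ = 1.8617 − 0.078976·5.1833 = 1.452344
ŷ(12.2) = a + b·12.2 = 1.452344 + 0.078976·12.2 = 2.415851

2.416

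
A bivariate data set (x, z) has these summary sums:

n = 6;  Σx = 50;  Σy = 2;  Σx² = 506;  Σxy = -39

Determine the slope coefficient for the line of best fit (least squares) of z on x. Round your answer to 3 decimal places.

Sxx = Σx² − (Σx)²/n = 506 − 416.666667 = 89.333333
Sxy = Σxy − (Σx)(Σy)/n = -39 − 16.666667 = -55.666667
b = Sxy/Sxx = -55.666667/89.333333 = -0.623134

-0.623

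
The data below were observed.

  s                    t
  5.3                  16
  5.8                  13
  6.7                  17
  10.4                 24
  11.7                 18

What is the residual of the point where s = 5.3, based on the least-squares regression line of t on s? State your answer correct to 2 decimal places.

n = 5, Σx = 39.9, Σy = 88, Σxy = 734.3, Σx² = 351.67
Sxx = Σx² − (Σx)²/n = 351.67 − 318.402 = 33.268
Sxy = Σxy − (Σx)(Σy)/n = 734.3 − 702.24 = 32.06
b = Sxy/Sxx = 32.06/33.268 = 0.963689
a = ȳ − b·x̄ = 17.6 − 0.963689·7.98 = 9.909763
ŷ(5.3) = 9.909763 + 0.963689·5.3 = 15.017314
residual = y − ŷ = 16 − 15.017314 = 0.982686

0.98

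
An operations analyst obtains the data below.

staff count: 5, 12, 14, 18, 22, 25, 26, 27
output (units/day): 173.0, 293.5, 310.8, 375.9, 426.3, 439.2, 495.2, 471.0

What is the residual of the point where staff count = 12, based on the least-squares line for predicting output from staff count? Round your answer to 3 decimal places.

n = 8, Σx = 149, Σy = 2984.9, Σxy = 61455.2, Σx² = 3203
Sxx = Σx² − (Σx)²/n = 3203 − 2775.125 = 427.875
Sxy = Σxy − (Σx)(Σy)/n = 61455.2 − 55593.7625 = 5861.4375
b = Sxy/Sxx = 5861.4375/427.875 = 13.698948
a = ȳ − b·x̄ = 373.1125 − 13.698948·18.625 = 117.969588
ŷ(12) = 117.969588 + 13.698948·12 = 282.356968
residual = y − ŷ = 293.5 − 282.356968 = 11.143032

11.143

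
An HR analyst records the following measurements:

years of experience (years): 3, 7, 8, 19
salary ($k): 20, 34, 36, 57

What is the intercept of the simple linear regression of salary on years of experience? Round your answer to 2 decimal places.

n = 4, Σx = 37, Σy = 147, Σxy = 1669, Σx² = 483
Sxx = Σx² − (Σx)²/n = 483 − 342.25 = 140.75
Sxy = Σxy − (Σx)(Σy)/n = 1669 − 1359.75 = 309.25
b = Sxy/Sxx = 309.25/140.75 = 2.197158
a = ȳ − b·x̄ = 36.75 − 2.197158·9.25 = 16.426288

16.43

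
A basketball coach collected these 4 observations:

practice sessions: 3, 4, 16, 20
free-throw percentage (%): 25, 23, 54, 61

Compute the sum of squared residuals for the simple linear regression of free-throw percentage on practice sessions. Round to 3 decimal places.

n = 4, Σx = 43, Σy = 163, Σxy = 2251, Σx² = 681, Σy² = 7791
Sxx = Σx² − (Σx)²/n = 681 − 462.25 = 218.75
Sxy = Σxy − (Σx)(Σy)/n = 2251 − 1752.25 = 498.75
Syy = Σy² − (Σy)²/n = 7791 − 6642.25 = 1148.75
b = Sxy/Sxx = 498.75/218.75 = 2.28
SSE = Syy − b·Sxy = 1148.75 − 2.28·498.75 = 11.6

11.600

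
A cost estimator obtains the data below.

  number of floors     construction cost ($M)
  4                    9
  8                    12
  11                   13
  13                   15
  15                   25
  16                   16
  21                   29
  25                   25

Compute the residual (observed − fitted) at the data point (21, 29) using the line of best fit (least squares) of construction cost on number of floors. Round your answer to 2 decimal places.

n = 8, Σx = 113, Σy = 144, Σxy = 2335, Σx² = 1917
Sxx = Σx² − (Σx)²/n = 1917 − 1596.125 = 320.875
Sxy = Σxy − (Σx)(Σy)/n = 2335 − 2034 = 301
b = Sxy/Sxx = 301/320.875 = 0.938060
a = ȳ − b·x̄ = 18 − 0.938060·14.125 = 4.749903
ŷ(21) = 4.749903 + 0.938060·21 = 24.449162
residual = y − ŷ = 29 − 24.449162 = 4.550838

4.55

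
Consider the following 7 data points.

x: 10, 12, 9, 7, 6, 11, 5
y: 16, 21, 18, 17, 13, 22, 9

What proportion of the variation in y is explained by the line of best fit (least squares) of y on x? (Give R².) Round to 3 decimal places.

n = 7, Σx = 60, Σy = 116, Σxy = 1058, Σx² = 556, Σy² = 2044
Sxx = Σx² − (Σx)²/n = 556 − 514.285714 = 41.714286
Sxy = Σxy − (Σx)(Σy)/n = 1058 − 994.285714 = 63.714286
Syy = Σy² − (Σy)²/n = 2044 − 1922.285714 = 121.714286
R² = Sxy²/(Sxx·Syy) = (63.714286)²/(41.714286·121.714286) = 0.799553

0.800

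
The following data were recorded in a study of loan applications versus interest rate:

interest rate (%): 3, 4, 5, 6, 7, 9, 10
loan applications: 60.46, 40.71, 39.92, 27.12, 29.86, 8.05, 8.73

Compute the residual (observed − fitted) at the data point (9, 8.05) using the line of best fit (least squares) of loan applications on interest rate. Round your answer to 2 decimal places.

-3.70

n = 7, Σx = 44, Σy = 214.85, Σxy = 1075.31, Σx² = 316
Sxx = Σx² − (Σx)²/n = 316 − 276.571429 = 39.428571
Sxy = Σxy − (Σx)(Σy)/n = 1075.31 − 1350.485714 = -275.175714
b = Sxy/Sxx = -275.175714/39.428571 = -6.979094
a = ȳ − b·x̄ = 30.692857 − (-6.979094)·6.285714 = 74.561449
ŷ(9) = 74.561449 + (-6.979094)·9 = 11.749601
residual = y − ŷ = 8.05 − 11.749601 = -3.699601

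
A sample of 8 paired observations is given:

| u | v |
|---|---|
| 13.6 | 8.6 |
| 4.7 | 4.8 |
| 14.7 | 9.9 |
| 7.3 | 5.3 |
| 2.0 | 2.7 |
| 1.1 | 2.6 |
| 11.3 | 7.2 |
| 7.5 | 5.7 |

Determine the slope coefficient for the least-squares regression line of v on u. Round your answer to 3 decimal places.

n = 8, Σx = 62.2, Σy = 46.8, Σxy = 456.11, Σx² = 665.58
Sxx = Σx² − (Σx)²/n = 665.58 − 483.605 = 181.975
Sxy = Σxy − (Σx)(Σy)/n = 456.11 − 363.87 = 92.24
b = Sxy/Sxx = 92.24/181.975 = 0.506883

0.507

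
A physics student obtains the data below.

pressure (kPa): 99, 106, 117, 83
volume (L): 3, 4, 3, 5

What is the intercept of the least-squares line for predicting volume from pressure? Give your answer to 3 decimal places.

n = 4, Σx = 405, Σy = 15, Σxy = 1487, Σx² = 41615
Sxx = Σx² − (Σx)²/n = 41615 − 41006.25 = 608.75
Sxy = Σxy − (Σx)(Σy)/n = 1487 − 1518.75 = -31.75
b = Sxy/Sxx = -31.75/608.75 = -0.052156
a = ȳ − b·x̄ = 3.75 − (-0.052156)·101.25 = 9.030801

9.031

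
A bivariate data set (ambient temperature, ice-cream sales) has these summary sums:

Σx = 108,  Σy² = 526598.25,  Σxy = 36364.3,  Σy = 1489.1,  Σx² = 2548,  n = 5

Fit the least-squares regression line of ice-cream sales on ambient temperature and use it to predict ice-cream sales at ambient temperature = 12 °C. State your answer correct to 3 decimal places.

Sxx = Σx² − (Σx)²/n = 2548 − 2332.8 = 215.2
Sxy = Σxy − (Σx)(Σy)/n = 36364.3 − 32164.56 = 4199.74
b = Sxy/Sxx = 4199.74/215.2 = 19.515520
a = ȳ − b·x̄ = 297.82 − 19.515520·21.6 = -123.715242
ŷ(12) = a + b·12 = -123.715242 + 19.515520·12 = 110.471004

110.471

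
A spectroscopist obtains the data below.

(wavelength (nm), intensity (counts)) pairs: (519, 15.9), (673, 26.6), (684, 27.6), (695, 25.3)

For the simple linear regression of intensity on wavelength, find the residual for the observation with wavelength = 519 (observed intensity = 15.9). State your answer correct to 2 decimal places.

n = 4, Σx = 2571, Σy = 95.4, Σxy = 62615.8, Σx² = 1673171
Sxx = Σx² − (Σx)²/n = 1673171 − 1652510.25 = 20660.75
Sxy = Σxy − (Σx)(Σy)/n = 62615.8 − 61318.35 = 1297.45
b = Sxy/Sxx = 1297.45/20660.75 = 0.062798
a = ȳ − b·x̄ = 23.85 − 0.062798·642.75 = -16.513297
ŷ(519) = -16.513297 + 0.062798·519 = 16.078770
residual = y − ŷ = 15.9 − 16.078770 = -0.178770

-0.18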